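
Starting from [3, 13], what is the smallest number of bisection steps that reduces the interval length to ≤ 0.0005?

Width after n steps is 10/2^n. Need 2^n ≥ 10/0.0005 = 20000.
2^14 = 16384 < 20000 ≤ 2^15 = 32768, so n = 15.

15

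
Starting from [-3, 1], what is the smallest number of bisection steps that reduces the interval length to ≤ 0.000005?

Width after n steps is 4/2^n. Need 2^n ≥ 4/0.000005 = 800000.
2^19 = 524288 < 800000 ≤ 2^20 = 1048576, so n = 20.

20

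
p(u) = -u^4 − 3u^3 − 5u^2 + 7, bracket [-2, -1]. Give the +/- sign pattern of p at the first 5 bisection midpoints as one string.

+--+-

u = -1.5 gives p = 0.8125, positive; keep [-2, -1.5]
u = -1.75 gives p = -1.613281, negative; keep [-1.75, -1.5]
u = -1.625 gives p = -0.302979, negative; keep [-1.625, -1.5]
u = -1.5625 gives p = 0.2766, positive; keep [-1.625, -1.5625]
u = -1.59375 gives p = -0.0074, negative; keep [-1.59375, -1.5625]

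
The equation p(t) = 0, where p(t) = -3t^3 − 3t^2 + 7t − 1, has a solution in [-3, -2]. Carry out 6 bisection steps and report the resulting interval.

[-2.15625, -2.140625]

t = -2.5 gives p = 9.625, positive; keep [-2.5, -2]
t = -2.25 gives p = 2.234375, positive; keep [-2.25, -2]
t = -2.125 gives p = -0.634766, negative; keep [-2.25, -2.125]
t = -2.1875 gives p = 0.7346, positive; keep [-2.1875, -2.125]
t = -2.15625 gives p = 0.0339, positive; keep [-2.15625, -2.125]
t = -2.140625 gives p = -0.3044, negative; keep [-2.15625, -2.140625]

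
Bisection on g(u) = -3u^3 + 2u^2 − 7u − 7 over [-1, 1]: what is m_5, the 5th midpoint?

u = 0 gives g = -7, negative; keep [-1, 0]
u = -0.5 gives g = -2.625, negative; keep [-1, -0.5]
u = -0.75 gives g = 0.640625, positive; keep [-0.75, -0.5]
u = -0.625 gives g = -1.1113, negative; keep [-0.75, -0.625]
u = -0.6875 gives g = -0.2673, negative; keep [-0.75, -0.6875]

-0.6875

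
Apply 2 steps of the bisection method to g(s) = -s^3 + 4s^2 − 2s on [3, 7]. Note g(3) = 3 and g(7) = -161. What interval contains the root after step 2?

s = 5 gives g = -35, negative; keep [3, 5]
s = 4 gives g = -8, negative; keep [3, 4]

[3, 4]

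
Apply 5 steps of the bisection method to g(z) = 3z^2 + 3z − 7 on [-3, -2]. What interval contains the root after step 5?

[-2.125, -2.09375]

m = -2.5, g(m) = 4.25 (+); new bracket [-2.5, -2]
m = -2.25, g(m) = 1.4375 (+); new bracket [-2.25, -2]
m = -2.125, g(m) = 0.171875 (+); new bracket [-2.125, -2]
m = -2.0625, g(m) = -0.4258 (−); new bracket [-2.125, -2.0625]
m = -2.09375, g(m) = -0.1299 (−); new bracket [-2.125, -2.09375]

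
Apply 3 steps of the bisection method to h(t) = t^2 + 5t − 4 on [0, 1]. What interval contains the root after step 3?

m = 0.5, h(m) = -1.25 (−); new bracket [0.5, 1]
m = 0.75, h(m) = 0.3125 (+); new bracket [0.5, 0.75]
m = 0.625, h(m) = -0.484375 (−); new bracket [0.625, 0.75]

[0.625, 0.75]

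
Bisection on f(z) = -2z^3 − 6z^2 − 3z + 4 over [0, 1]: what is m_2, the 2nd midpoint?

m = 0.5, f(m) = 0.75 (+); new bracket [0.5, 1]
m = 0.75, f(m) = -2.46875 (−); new bracket [0.5, 0.75]

0.75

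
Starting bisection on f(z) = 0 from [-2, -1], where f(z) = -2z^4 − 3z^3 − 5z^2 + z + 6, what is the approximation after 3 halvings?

midpoint -1.5: f = -6.75 < 0 → [-1.5, -1]
midpoint -1.25: f = -2.085938 < 0 → [-1.25, -1]
midpoint -1.125: f = -0.385254 < 0 → [-1.125, -1]

-1.125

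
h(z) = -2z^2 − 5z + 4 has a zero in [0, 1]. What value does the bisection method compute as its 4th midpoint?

0.6875

m = 0.5, h(m) = 1 (+); new bracket [0.5, 1]
m = 0.75, h(m) = -0.875 (−); new bracket [0.5, 0.75]
m = 0.625, h(m) = 0.09375 (+); new bracket [0.625, 0.75]
m = 0.6875, h(m) = -0.3828 (−); new bracket [0.625, 0.6875]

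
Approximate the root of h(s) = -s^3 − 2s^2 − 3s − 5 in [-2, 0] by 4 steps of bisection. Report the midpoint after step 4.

s = -1 gives h = -3, negative; keep [-2, -1]
s = -1.5 gives h = -1.625, negative; keep [-2, -1.5]
s = -1.75 gives h = -0.515625, negative; keep [-2, -1.75]
s = -1.875 gives h = 0.1855, positive; keep [-1.875, -1.75]

-1.875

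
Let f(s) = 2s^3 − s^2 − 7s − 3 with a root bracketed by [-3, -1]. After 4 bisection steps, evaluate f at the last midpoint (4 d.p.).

m = -2, f(m) = -9 (−); new bracket [-2, -1]
m = -1.5, f(m) = -1.5 (−); new bracket [-1.5, -1]
m = -1.25, f(m) = 0.28125 (+); new bracket [-1.5, -1.25]
m = -1.375, f(m) = -0.4648 (−); new bracket [-1.375, -1.25]

-0.4648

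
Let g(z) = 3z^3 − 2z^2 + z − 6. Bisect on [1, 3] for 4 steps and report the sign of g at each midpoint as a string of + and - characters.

++--

g(2) = 12 > 0, so the root lies in [1, 2]
g(1.5) = 1.125 > 0, so the root lies in [1, 1.5]
g(1.25) = -2.015625 < 0, so the root lies in [1.25, 1.5]
g(1.375) = -0.6074 < 0, so the root lies in [1.375, 1.5]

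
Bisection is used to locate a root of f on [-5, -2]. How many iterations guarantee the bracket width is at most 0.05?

6

Width after n steps is 3/2^n. Need 2^n ≥ 3/0.05 = 60.
2^5 = 32 < 60 ≤ 2^6 = 64, so n = 6.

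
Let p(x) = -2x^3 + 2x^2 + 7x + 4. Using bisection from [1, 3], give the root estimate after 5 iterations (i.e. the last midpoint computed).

m = 2, p(m) = 10 (+); new bracket [2, 3]
m = 2.5, p(m) = 2.75 (+); new bracket [2.5, 3]
m = 2.75, p(m) = -3.21875 (−); new bracket [2.5, 2.75]
m = 2.625, p(m) = -0.0195 (−); new bracket [2.5, 2.625]
m = 2.5625, p(m) = 1.4175 (+); new bracket [2.5625, 2.625]

2.5625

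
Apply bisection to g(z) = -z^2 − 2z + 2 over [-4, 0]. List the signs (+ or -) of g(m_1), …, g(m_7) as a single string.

g(-2) = 2 > 0, so the root lies in [-4, -2]
g(-3) = -1 < 0, so the root lies in [-3, -2]
g(-2.5) = 0.75 > 0, so the root lies in [-3, -2.5]
g(-2.75) = -0.0625 < 0, so the root lies in [-2.75, -2.5]
g(-2.625) = 0.3594 > 0, so the root lies in [-2.75, -2.625]
g(-2.6875) = 0.1523 > 0, so the root lies in [-2.75, -2.6875]
g(-2.71875) = 0.0459 > 0, so the root lies in [-2.75, -2.71875]

+-+-+++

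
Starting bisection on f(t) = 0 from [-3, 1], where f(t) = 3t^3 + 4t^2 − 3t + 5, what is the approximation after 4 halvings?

-2.25

t = -1 gives f = 9, positive; keep [-3, -1]
t = -2 gives f = 3, positive; keep [-3, -2]
t = -2.5 gives f = -9.375, negative; keep [-2.5, -2]
t = -2.25 gives f = -2.1719, negative; keep [-2.25, -2]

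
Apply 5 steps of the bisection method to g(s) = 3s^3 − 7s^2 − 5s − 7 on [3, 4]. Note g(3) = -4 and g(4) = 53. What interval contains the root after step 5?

[3.09375, 3.125]

midpoint 3.5: g = 18.375 > 0 → [3, 3.5]
midpoint 3.25: g = 5.796875 > 0 → [3, 3.25]
midpoint 3.125: g = 0.568359 > 0 → [3, 3.125]
midpoint 3.0625: g = -1.7961 < 0 → [3.0625, 3.125]
midpoint 3.09375: g = -0.6342 < 0 → [3.09375, 3.125]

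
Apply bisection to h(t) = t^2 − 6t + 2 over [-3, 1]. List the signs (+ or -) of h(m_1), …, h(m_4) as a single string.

h(-1) = 9 > 0, so the root lies in [-1, 1]
h(0) = 2 > 0, so the root lies in [0, 1]
h(0.5) = -0.75 < 0, so the root lies in [0, 0.5]
h(0.25) = 0.5625 > 0, so the root lies in [0.25, 0.5]

++-+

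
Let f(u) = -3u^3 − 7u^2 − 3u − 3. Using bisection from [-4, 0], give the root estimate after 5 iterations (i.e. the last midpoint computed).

f(-2) = -1 < 0, so the root lies in [-4, -2]
f(-3) = 24 > 0, so the root lies in [-3, -2]
f(-2.5) = 7.625 > 0, so the root lies in [-2.5, -2]
f(-2.25) = 2.4844 > 0, so the root lies in [-2.25, -2]
f(-2.125) = 0.5527 > 0, so the root lies in [-2.125, -2]

-2.125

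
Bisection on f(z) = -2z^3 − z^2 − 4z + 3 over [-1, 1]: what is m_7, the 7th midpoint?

f(0) = 3 > 0, so the root lies in [0, 1]
f(0.5) = 0.5 > 0, so the root lies in [0.5, 1]
f(0.75) = -1.40625 < 0, so the root lies in [0.5, 0.75]
f(0.625) = -0.3789 < 0, so the root lies in [0.5, 0.625]
f(0.5625) = 0.0776 > 0, so the root lies in [0.5625, 0.625]
f(0.59375) = -0.1462 < 0, so the root lies in [0.5625, 0.59375]
f(0.578125) = -0.0332 < 0, so the root lies in [0.5625, 0.578125]

0.578125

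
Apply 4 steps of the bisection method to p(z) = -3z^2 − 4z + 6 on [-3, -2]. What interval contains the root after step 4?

[-2.25, -2.1875]

midpoint -2.5: p = -2.75 < 0 → [-2.5, -2]
midpoint -2.25: p = -0.1875 < 0 → [-2.25, -2]
midpoint -2.125: p = 0.953125 > 0 → [-2.25, -2.125]
midpoint -2.1875: p = 0.3945 > 0 → [-2.25, -2.1875]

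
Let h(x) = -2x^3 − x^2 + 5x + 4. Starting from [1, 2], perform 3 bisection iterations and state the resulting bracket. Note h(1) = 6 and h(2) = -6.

[1.625, 1.75]

m = 1.5, h(m) = 2.5 (+); new bracket [1.5, 2]
m = 1.75, h(m) = -1.03125 (−); new bracket [1.5, 1.75]
m = 1.625, h(m) = 0.902344 (+); new bracket [1.625, 1.75]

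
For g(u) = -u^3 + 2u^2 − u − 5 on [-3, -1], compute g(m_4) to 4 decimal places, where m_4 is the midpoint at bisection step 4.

0.0801

midpoint -2: g = 13 > 0 → [-2, -1]
midpoint -1.5: g = 4.375 > 0 → [-1.5, -1]
midpoint -1.25: g = 1.328125 > 0 → [-1.25, -1]
midpoint -1.125: g = 0.0801 > 0 → [-1.125, -1]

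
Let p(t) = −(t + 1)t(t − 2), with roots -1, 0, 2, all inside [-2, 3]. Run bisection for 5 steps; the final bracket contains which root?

t = 0.5 gives p = 1.125, positive; keep [0.5, 3]
t = 1.75 gives p = 1.203125, positive; keep [1.75, 3]
t = 2.375 gives p = -3.005859, negative; keep [1.75, 2.375]
t = 2.0625 gives p = -0.3948, negative; keep [1.75, 2.0625]
t = 1.90625 gives p = 0.5194, positive; keep [1.90625, 2.0625]

2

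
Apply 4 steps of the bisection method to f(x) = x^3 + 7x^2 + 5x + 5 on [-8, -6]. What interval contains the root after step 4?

[-6.375, -6.25]

x = -7 gives f = -30, negative; keep [-7, -6]
x = -6.5 gives f = -6.375, negative; keep [-6.5, -6]
x = -6.25 gives f = 3.046875, positive; keep [-6.5, -6.25]
x = -6.375 gives f = -1.4746, negative; keep [-6.375, -6.25]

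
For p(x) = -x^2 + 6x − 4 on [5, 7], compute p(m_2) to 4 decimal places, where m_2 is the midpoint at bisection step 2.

midpoint 6: p = -4 < 0 → [5, 6]
midpoint 5.5: p = -1.25 < 0 → [5, 5.5]

-1.2500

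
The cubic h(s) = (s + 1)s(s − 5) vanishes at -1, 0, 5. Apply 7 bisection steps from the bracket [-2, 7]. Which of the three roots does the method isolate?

5

midpoint 2.5: h = -21.875 < 0 → [2.5, 7]
midpoint 4.75: h = -6.828125 < 0 → [4.75, 7]
midpoint 5.875: h = 35.341797 > 0 → [4.75, 5.875]
midpoint 5.3125: h = 10.4797 > 0 → [4.75, 5.3125]
midpoint 5.03125: h = 0.9483 > 0 → [4.75, 5.03125]
midpoint 4.890625: h = -3.151 < 0 → [4.890625, 5.03125]
midpoint 4.9609375: h = -1.1551 < 0 → [4.9609375, 5.03125]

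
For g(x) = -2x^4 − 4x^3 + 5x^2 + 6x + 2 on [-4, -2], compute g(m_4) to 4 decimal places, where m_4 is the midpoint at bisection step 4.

-1.9067

midpoint -3: g = -25 < 0 → [-3, -2]
midpoint -2.5: g = 2.625 > 0 → [-3, -2.5]
midpoint -2.75: g = -7.882812 < 0 → [-2.75, -2.5]
midpoint -2.625: g = -1.9067 < 0 → [-2.625, -2.5]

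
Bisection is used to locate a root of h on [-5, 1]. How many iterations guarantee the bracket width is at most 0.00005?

Width after n steps is 6/2^n. Need 2^n ≥ 6/0.00005 = 120000.
2^16 = 65536 < 120000 ≤ 2^17 = 131072, so n = 17.

17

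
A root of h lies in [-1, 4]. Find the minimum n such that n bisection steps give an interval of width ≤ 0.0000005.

Width after n steps is 5/2^n. Need 2^n ≥ 5/0.0000005 = 10000000.
2^23 = 8388608 < 10000000 ≤ 2^24 = 16777216, so n = 24.

24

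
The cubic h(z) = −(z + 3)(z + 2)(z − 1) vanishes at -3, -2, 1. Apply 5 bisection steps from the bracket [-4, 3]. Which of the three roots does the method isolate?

m = -0.5, h(m) = 5.625 (+); new bracket [-0.5, 3]
m = 1.25, h(m) = -3.453125 (−); new bracket [-0.5, 1.25]
m = 0.375, h(m) = 5.009766 (+); new bracket [0.375, 1.25]
m = 0.8125, h(m) = 2.0105 (+); new bracket [0.8125, 1.25]
m = 1.03125, h(m) = -0.3819 (−); new bracket [0.8125, 1.03125]

1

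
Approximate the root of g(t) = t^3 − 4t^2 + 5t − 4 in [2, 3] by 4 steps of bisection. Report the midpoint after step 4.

2.6875

midpoint 2.5: g = -0.875 < 0 → [2.5, 3]
midpoint 2.75: g = 0.296875 > 0 → [2.5, 2.75]
midpoint 2.625: g = -0.349609 < 0 → [2.625, 2.75]
midpoint 2.6875: g = -0.0422 < 0 → [2.6875, 2.75]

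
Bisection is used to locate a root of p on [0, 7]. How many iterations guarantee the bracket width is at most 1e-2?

10

Width after n steps is 7/2^n. Need 2^n ≥ 7/1e-2 = 700.
2^9 = 512 < 700 ≤ 2^10 = 1024, so n = 10.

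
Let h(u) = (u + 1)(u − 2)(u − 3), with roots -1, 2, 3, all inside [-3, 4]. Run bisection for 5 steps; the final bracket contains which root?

u = 0.5 gives h = 5.625, positive; keep [-3, 0.5]
u = -1.25 gives h = -3.453125, negative; keep [-1.25, 0.5]
u = -0.375 gives h = 5.009766, positive; keep [-1.25, -0.375]
u = -0.8125 gives h = 2.0105, positive; keep [-1.25, -0.8125]
u = -1.03125 gives h = -0.3819, negative; keep [-1.03125, -0.8125]

-1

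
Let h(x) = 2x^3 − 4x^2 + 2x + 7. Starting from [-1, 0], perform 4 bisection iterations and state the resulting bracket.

midpoint -0.5: h = 4.75 > 0 → [-1, -0.5]
midpoint -0.75: h = 2.40625 > 0 → [-1, -0.75]
midpoint -0.875: h = 0.847656 > 0 → [-1, -0.875]
midpoint -0.9375: h = -0.0386 < 0 → [-0.9375, -0.875]

[-0.9375, -0.875]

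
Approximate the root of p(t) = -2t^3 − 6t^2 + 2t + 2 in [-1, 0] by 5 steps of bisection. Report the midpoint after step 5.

t = -0.5 gives p = -0.25, negative; keep [-0.5, 0]
t = -0.25 gives p = 1.15625, positive; keep [-0.5, -0.25]
t = -0.375 gives p = 0.511719, positive; keep [-0.5, -0.375]
t = -0.4375 gives p = 0.144, positive; keep [-0.5, -0.4375]
t = -0.46875 gives p = -0.0499, negative; keep [-0.46875, -0.4375]

-0.46875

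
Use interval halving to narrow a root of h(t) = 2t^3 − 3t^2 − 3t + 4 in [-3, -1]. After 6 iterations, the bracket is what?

h(-2) = -18 < 0, so the root lies in [-2, -1]
h(-1.5) = -5 < 0, so the root lies in [-1.5, -1]
h(-1.25) = -0.84375 < 0, so the root lies in [-1.25, -1]
h(-1.125) = 0.7305 > 0, so the root lies in [-1.25, -1.125]
h(-1.1875) = -0.0171 < 0, so the root lies in [-1.1875, -1.125]
h(-1.15625) = 0.3664 > 0, so the root lies in [-1.1875, -1.15625]

[-1.1875, -1.15625]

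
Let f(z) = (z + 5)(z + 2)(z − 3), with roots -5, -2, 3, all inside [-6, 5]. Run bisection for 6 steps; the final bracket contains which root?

3

midpoint -0.5: f = -23.625 < 0 → [-0.5, 5]
midpoint 2.25: f = -23.109375 < 0 → [2.25, 5]
midpoint 3.625: f = 30.322266 > 0 → [2.25, 3.625]
midpoint 2.9375: f = -2.4495 < 0 → [2.9375, 3.625]
midpoint 3.28125: f = 12.3006 > 0 → [2.9375, 3.28125]
midpoint 3.109375: f = 4.5318 > 0 → [2.9375, 3.109375]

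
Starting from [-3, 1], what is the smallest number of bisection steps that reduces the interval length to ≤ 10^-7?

26

Width after n steps is 4/2^n. Need 2^n ≥ 4/10^-7 = 40000000.
2^25 = 33554432 < 40000000 ≤ 2^26 = 67108864, so n = 26.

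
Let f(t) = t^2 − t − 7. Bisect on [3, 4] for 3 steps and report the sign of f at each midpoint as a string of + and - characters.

++-

midpoint 3.5: f = 1.75 > 0 → [3, 3.5]
midpoint 3.25: f = 0.3125 > 0 → [3, 3.25]
midpoint 3.125: f = -0.359375 < 0 → [3.125, 3.25]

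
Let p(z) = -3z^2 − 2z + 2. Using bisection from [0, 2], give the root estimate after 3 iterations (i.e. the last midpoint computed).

z = 1 gives p = -3, negative; keep [0, 1]
z = 0.5 gives p = 0.25, positive; keep [0.5, 1]
z = 0.75 gives p = -1.1875, negative; keep [0.5, 0.75]

0.75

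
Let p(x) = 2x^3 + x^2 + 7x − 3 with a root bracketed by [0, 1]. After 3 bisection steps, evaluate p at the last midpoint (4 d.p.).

x = 0.5 gives p = 1, positive; keep [0, 0.5]
x = 0.25 gives p = -1.15625, negative; keep [0.25, 0.5]
x = 0.375 gives p = -0.128906, negative; keep [0.375, 0.5]

-0.1289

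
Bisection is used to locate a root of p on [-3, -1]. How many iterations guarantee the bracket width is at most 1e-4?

15

Width after n steps is 2/2^n. Need 2^n ≥ 2/1e-4 = 20000.
2^14 = 16384 < 20000 ≤ 2^15 = 32768, so n = 15.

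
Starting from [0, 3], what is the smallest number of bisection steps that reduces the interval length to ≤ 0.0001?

Width after n steps is 3/2^n. Need 2^n ≥ 3/0.0001 = 30000.
2^14 = 16384 < 30000 ≤ 2^15 = 32768, so n = 15.

15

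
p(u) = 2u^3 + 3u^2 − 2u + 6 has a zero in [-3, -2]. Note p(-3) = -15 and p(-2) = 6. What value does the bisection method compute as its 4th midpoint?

-2.4375

p(-2.5) = -1.5 < 0, so the root lies in [-2.5, -2]
p(-2.25) = 2.90625 > 0, so the root lies in [-2.5, -2.25]
p(-2.375) = 0.878906 > 0, so the root lies in [-2.5, -2.375]
p(-2.4375) = -0.2651 < 0, so the root lies in [-2.4375, -2.375]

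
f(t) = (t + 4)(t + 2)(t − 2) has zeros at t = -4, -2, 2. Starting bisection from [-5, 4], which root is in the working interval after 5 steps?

2

f(-0.5) = -13.125 < 0, so the root lies in [-0.5, 4]
f(1.75) = -5.390625 < 0, so the root lies in [1.75, 4]
f(2.875) = 29.326172 > 0, so the root lies in [1.75, 2.875]
f(2.3125) = 8.5071 > 0, so the root lies in [1.75, 2.3125]
f(2.03125) = 0.7598 > 0, so the root lies in [1.75, 2.03125]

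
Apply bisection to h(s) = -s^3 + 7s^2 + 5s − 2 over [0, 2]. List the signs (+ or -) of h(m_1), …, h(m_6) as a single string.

++-++-

h(1) = 9 > 0, so the root lies in [0, 1]
h(0.5) = 2.125 > 0, so the root lies in [0, 0.5]
h(0.25) = -0.328125 < 0, so the root lies in [0.25, 0.5]
h(0.375) = 0.8066 > 0, so the root lies in [0.25, 0.375]
h(0.3125) = 0.2156 > 0, so the root lies in [0.25, 0.3125]
h(0.28125) = -0.0623 < 0, so the root lies in [0.28125, 0.3125]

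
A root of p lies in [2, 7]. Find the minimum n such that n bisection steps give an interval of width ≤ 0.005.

10

Width after n steps is 5/2^n. Need 2^n ≥ 5/0.005 = 1000.
2^9 = 512 < 1000 ≤ 2^10 = 1024, so n = 10.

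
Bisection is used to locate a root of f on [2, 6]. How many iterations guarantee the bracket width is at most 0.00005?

Width after n steps is 4/2^n. Need 2^n ≥ 4/0.00005 = 80000.
2^16 = 65536 < 80000 ≤ 2^17 = 131072, so n = 17.

17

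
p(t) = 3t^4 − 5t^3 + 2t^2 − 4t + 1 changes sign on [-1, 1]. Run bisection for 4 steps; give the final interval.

[0.25, 0.375]

t = 0 gives p = 1, positive; keep [0, 1]
t = 0.5 gives p = -0.9375, negative; keep [0, 0.5]
t = 0.25 gives p = 0.058594, positive; keep [0.25, 0.5]
t = 0.375 gives p = -0.4231, negative; keep [0.25, 0.375]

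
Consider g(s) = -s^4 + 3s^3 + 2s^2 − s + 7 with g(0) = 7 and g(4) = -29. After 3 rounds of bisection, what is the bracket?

s = 2 gives g = 21, positive; keep [2, 4]
s = 3 gives g = 22, positive; keep [3, 4]
s = 3.5 gives g = 6.5625, positive; keep [3.5, 4]

[3.5, 4]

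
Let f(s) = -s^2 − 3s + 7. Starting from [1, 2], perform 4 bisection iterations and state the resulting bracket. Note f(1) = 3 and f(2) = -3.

s = 1.5 gives f = 0.25, positive; keep [1.5, 2]
s = 1.75 gives f = -1.3125, negative; keep [1.5, 1.75]
s = 1.625 gives f = -0.515625, negative; keep [1.5, 1.625]
s = 1.5625 gives f = -0.1289, negative; keep [1.5, 1.5625]

[1.5, 1.5625]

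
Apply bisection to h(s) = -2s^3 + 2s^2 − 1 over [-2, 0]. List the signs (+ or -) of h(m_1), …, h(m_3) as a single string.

m = -1, h(m) = 3 (+); new bracket [-1, 0]
m = -0.5, h(m) = -0.25 (−); new bracket [-1, -0.5]
m = -0.75, h(m) = 0.96875 (+); new bracket [-0.75, -0.5]

+-+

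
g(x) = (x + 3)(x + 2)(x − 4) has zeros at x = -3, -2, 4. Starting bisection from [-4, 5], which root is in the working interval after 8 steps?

4

midpoint 0.5: g = -30.625 < 0 → [0.5, 5]
midpoint 2.75: g = -34.140625 < 0 → [2.75, 5]
midpoint 3.875: g = -5.048828 < 0 → [3.875, 5]
midpoint 4.4375: g = 20.947 > 0 → [3.875, 4.4375]
midpoint 4.15625: g = 6.8837 > 0 → [3.875, 4.15625]
midpoint 4.015625: g = 0.6594 > 0 → [3.875, 4.015625]
midpoint 3.9453125: g = -2.2582 < 0 → [3.9453125, 4.015625]
midpoint 3.98046875: g = -0.8154 < 0 → [3.98046875, 4.015625]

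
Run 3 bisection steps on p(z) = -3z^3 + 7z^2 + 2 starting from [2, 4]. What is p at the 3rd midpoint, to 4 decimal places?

3.2656

m = 3, p(m) = -16 (−); new bracket [2, 3]
m = 2.5, p(m) = -1.125 (−); new bracket [2, 2.5]
m = 2.25, p(m) = 3.265625 (+); new bracket [2.25, 2.5]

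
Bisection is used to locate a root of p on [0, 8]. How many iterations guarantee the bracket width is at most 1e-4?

Width after n steps is 8/2^n. Need 2^n ≥ 8/1e-4 = 80000.
2^16 = 65536 < 80000 ≤ 2^17 = 131072, so n = 17.

17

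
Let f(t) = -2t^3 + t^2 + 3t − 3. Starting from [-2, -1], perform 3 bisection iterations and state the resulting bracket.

[-1.5, -1.375]

midpoint -1.5: f = 1.5 > 0 → [-1.5, -1]
midpoint -1.25: f = -1.28125 < 0 → [-1.5, -1.25]
midpoint -1.375: f = -0.035156 < 0 → [-1.5, -1.375]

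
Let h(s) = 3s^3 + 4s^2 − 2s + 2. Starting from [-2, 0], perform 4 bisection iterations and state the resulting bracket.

s = -1 gives h = 5, positive; keep [-2, -1]
s = -1.5 gives h = 3.875, positive; keep [-2, -1.5]
s = -1.75 gives h = 1.671875, positive; keep [-2, -1.75]
s = -1.875 gives h = 0.0371, positive; keep [-2, -1.875]

[-2, -1.875]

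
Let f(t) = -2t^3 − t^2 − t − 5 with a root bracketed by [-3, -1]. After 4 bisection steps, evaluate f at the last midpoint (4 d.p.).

-0.3164

f(-2) = 9 > 0, so the root lies in [-2, -1]
f(-1.5) = 1 > 0, so the root lies in [-1.5, -1]
f(-1.25) = -1.40625 < 0, so the root lies in [-1.5, -1.25]
f(-1.375) = -0.3164 < 0, so the root lies in [-1.5, -1.375]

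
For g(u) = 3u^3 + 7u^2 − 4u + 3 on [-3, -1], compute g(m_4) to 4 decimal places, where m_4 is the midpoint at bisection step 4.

g(-2) = 15 > 0, so the root lies in [-3, -2]
g(-2.5) = 9.875 > 0, so the root lies in [-3, -2.5]
g(-2.75) = 4.546875 > 0, so the root lies in [-3, -2.75]
g(-2.875) = 1.0684 > 0, so the root lies in [-3, -2.875]

1.0684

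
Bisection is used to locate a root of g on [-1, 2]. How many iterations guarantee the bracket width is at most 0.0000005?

Width after n steps is 3/2^n. Need 2^n ≥ 3/0.0000005 = 6000000.
2^22 = 4194304 < 6000000 ≤ 2^23 = 8388608, so n = 23.

23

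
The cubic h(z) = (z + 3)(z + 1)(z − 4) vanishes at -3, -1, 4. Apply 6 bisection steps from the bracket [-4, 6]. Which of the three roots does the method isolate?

midpoint 1: h = -24 < 0 → [1, 6]
midpoint 3.5: h = -14.625 < 0 → [3.5, 6]
midpoint 4.75: h = 33.421875 > 0 → [3.5, 4.75]
midpoint 4.125: h = 4.5645 > 0 → [3.5, 4.125]
midpoint 3.8125: h = -6.1472 < 0 → [3.8125, 4.125]
midpoint 3.96875: h = -1.0821 < 0 → [3.96875, 4.125]

4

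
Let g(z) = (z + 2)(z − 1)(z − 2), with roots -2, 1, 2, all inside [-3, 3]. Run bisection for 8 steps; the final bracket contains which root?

midpoint 0: g = 4 > 0 → [-3, 0]
midpoint -1.5: g = 4.375 > 0 → [-3, -1.5]
midpoint -2.25: g = -3.453125 < 0 → [-2.25, -1.5]
midpoint -1.875: g = 1.3926 > 0 → [-2.25, -1.875]
midpoint -2.0625: g = -0.7776 < 0 → [-2.0625, -1.875]
midpoint -1.96875: g = 0.3682 > 0 → [-2.0625, -1.96875]
midpoint -2.015625: g = -0.1892 < 0 → [-2.015625, -1.96875]
midpoint -1.9921875: g = 0.0933 > 0 → [-2.015625, -1.9921875]

-2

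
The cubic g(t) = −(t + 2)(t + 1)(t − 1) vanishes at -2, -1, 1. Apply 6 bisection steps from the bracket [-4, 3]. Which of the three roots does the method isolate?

1

m = -0.5, g(m) = 1.125 (+); new bracket [-0.5, 3]
m = 1.25, g(m) = -1.828125 (−); new bracket [-0.5, 1.25]
m = 0.375, g(m) = 2.041016 (+); new bracket [0.375, 1.25]
m = 0.8125, g(m) = 0.9558 (+); new bracket [0.8125, 1.25]
m = 1.03125, g(m) = -0.1924 (−); new bracket [0.8125, 1.03125]
m = 0.921875, g(m) = 0.4387 (+); new bracket [0.921875, 1.03125]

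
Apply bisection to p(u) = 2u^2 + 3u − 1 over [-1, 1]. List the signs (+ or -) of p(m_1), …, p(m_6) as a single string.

p(0) = -1 < 0, so the root lies in [0, 1]
p(0.5) = 1 > 0, so the root lies in [0, 0.5]
p(0.25) = -0.125 < 0, so the root lies in [0.25, 0.5]
p(0.375) = 0.4062 > 0, so the root lies in [0.25, 0.375]
p(0.3125) = 0.1328 > 0, so the root lies in [0.25, 0.3125]
p(0.28125) = 0.002 > 0, so the root lies in [0.25, 0.28125]

-+-+++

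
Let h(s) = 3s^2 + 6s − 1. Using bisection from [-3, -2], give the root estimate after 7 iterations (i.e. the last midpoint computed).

-2.1484375

m = -2.5, h(m) = 2.75 (+); new bracket [-2.5, -2]
m = -2.25, h(m) = 0.6875 (+); new bracket [-2.25, -2]
m = -2.125, h(m) = -0.203125 (−); new bracket [-2.25, -2.125]
m = -2.1875, h(m) = 0.2305 (+); new bracket [-2.1875, -2.125]
m = -2.15625, h(m) = 0.0107 (+); new bracket [-2.15625, -2.125]
m = -2.140625, h(m) = -0.0969 (−); new bracket [-2.15625, -2.140625]
m = -2.1484375, h(m) = -0.0433 (−); new bracket [-2.15625, -2.1484375]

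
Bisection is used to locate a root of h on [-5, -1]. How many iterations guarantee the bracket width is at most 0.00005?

17

Width after n steps is 4/2^n. Need 2^n ≥ 4/0.00005 = 80000.
2^16 = 65536 < 80000 ≤ 2^17 = 131072, so n = 17.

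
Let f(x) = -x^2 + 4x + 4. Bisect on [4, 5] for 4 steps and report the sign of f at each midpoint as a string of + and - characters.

++-+

m = 4.5, f(m) = 1.75 (+); new bracket [4.5, 5]
m = 4.75, f(m) = 0.4375 (+); new bracket [4.75, 5]
m = 4.875, f(m) = -0.265625 (−); new bracket [4.75, 4.875]
m = 4.8125, f(m) = 0.0898 (+); new bracket [4.8125, 4.875]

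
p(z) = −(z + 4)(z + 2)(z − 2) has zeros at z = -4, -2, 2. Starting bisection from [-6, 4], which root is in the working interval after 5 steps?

z = -1 gives p = 9, positive; keep [-1, 4]
z = 1.5 gives p = 9.625, positive; keep [1.5, 4]
z = 2.75 gives p = -24.046875, negative; keep [1.5, 2.75]
z = 2.125 gives p = -3.1582, negative; keep [1.5, 2.125]
z = 1.8125 gives p = 4.155, positive; keep [1.8125, 2.125]

2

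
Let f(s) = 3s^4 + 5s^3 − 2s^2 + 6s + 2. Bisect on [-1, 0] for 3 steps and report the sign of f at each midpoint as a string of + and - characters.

-+-

m = -0.5, f(m) = -1.9375 (−); new bracket [-0.5, 0]
m = -0.25, f(m) = 0.308594 (+); new bracket [-0.5, -0.25]
m = -0.375, f(m) = -0.735596 (−); new bracket [-0.375, -0.25]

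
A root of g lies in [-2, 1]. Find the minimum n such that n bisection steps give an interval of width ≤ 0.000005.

Width after n steps is 3/2^n. Need 2^n ≥ 3/0.000005 = 600000.
2^19 = 524288 < 600000 ≤ 2^20 = 1048576, so n = 20.

20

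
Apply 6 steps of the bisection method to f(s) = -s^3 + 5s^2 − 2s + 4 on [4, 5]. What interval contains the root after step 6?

s = 4.5 gives f = 5.125, positive; keep [4.5, 5]
s = 4.75 gives f = 0.140625, positive; keep [4.75, 5]
s = 4.875 gives f = -2.779297, negative; keep [4.75, 4.875]
s = 4.8125 gives f = -1.2825, negative; keep [4.75, 4.8125]
s = 4.78125 gives f = -0.5618, negative; keep [4.75, 4.78125]
s = 4.765625 gives f = -0.2083, negative; keep [4.75, 4.765625]

[4.75, 4.765625]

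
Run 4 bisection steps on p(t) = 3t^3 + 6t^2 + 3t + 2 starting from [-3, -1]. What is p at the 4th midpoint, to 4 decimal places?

midpoint -2: p = -4 < 0 → [-2, -1]
midpoint -1.5: p = 0.875 > 0 → [-2, -1.5]
midpoint -1.75: p = -0.953125 < 0 → [-1.75, -1.5]
midpoint -1.625: p = 0.0957 > 0 → [-1.75, -1.625]

0.0957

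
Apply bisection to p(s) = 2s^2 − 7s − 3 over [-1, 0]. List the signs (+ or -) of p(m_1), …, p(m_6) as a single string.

+--+++

m = -0.5, p(m) = 1 (+); new bracket [-0.5, 0]
m = -0.25, p(m) = -1.125 (−); new bracket [-0.5, -0.25]
m = -0.375, p(m) = -0.09375 (−); new bracket [-0.5, -0.375]
m = -0.4375, p(m) = 0.4453 (+); new bracket [-0.4375, -0.375]
m = -0.40625, p(m) = 0.1738 (+); new bracket [-0.40625, -0.375]
m = -0.390625, p(m) = 0.0396 (+); new bracket [-0.390625, -0.375]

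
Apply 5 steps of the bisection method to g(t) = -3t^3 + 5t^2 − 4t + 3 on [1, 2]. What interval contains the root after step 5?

[1.21875, 1.25]

midpoint 1.5: g = -1.875 < 0 → [1, 1.5]
midpoint 1.25: g = -0.046875 < 0 → [1, 1.25]
midpoint 1.125: g = 0.556641 > 0 → [1.125, 1.25]
midpoint 1.1875: g = 0.2771 > 0 → [1.1875, 1.25]
midpoint 1.21875: g = 0.1209 > 0 → [1.21875, 1.25]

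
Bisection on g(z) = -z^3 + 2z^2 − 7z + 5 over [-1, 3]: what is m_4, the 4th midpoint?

0.75

z = 1 gives g = -1, negative; keep [-1, 1]
z = 0 gives g = 5, positive; keep [0, 1]
z = 0.5 gives g = 1.875, positive; keep [0.5, 1]
z = 0.75 gives g = 0.4531, positive; keep [0.75, 1]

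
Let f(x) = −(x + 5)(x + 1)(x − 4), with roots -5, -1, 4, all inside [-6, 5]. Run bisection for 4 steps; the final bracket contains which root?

midpoint -0.5: f = 10.125 > 0 → [-0.5, 5]
midpoint 2.25: f = 41.234375 > 0 → [2.25, 5]
midpoint 3.625: f = 14.958984 > 0 → [3.625, 5]
midpoint 4.3125: f = -15.4602 < 0 → [3.625, 4.3125]

4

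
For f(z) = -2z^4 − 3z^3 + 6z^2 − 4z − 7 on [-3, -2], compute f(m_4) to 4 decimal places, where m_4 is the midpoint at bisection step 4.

f(-2.5) = 9.25 > 0, so the root lies in [-3, -2.5]
f(-2.75) = -2.617188 < 0, so the root lies in [-2.75, -2.5]
f(-2.625) = 4.145996 > 0, so the root lies in [-2.75, -2.625]
f(-2.6875) = 0.9851 > 0, so the root lies in [-2.75, -2.6875]

0.9851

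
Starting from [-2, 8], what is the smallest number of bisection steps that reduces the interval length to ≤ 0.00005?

Width after n steps is 10/2^n. Need 2^n ≥ 10/0.00005 = 200000.
2^17 = 131072 < 200000 ≤ 2^18 = 262144, so n = 18.

18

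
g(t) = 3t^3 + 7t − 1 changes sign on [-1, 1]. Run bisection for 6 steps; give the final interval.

[0.125, 0.15625]

m = 0, g(m) = -1 (−); new bracket [0, 1]
m = 0.5, g(m) = 2.875 (+); new bracket [0, 0.5]
m = 0.25, g(m) = 0.796875 (+); new bracket [0, 0.25]
m = 0.125, g(m) = -0.1191 (−); new bracket [0.125, 0.25]
m = 0.1875, g(m) = 0.3323 (+); new bracket [0.125, 0.1875]
m = 0.15625, g(m) = 0.1052 (+); new bracket [0.125, 0.15625]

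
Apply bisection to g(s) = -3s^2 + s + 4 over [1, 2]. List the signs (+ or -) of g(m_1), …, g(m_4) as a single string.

-+-+

s = 1.5 gives g = -1.25, negative; keep [1, 1.5]
s = 1.25 gives g = 0.5625, positive; keep [1.25, 1.5]
s = 1.375 gives g = -0.296875, negative; keep [1.25, 1.375]
s = 1.3125 gives g = 0.1445, positive; keep [1.3125, 1.375]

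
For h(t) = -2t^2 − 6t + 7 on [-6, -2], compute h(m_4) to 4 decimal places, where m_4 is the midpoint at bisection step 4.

h(-4) = -1 < 0, so the root lies in [-4, -2]
h(-3) = 7 > 0, so the root lies in [-4, -3]
h(-3.5) = 3.5 > 0, so the root lies in [-4, -3.5]
h(-3.75) = 1.375 > 0, so the root lies in [-4, -3.75]

1.3750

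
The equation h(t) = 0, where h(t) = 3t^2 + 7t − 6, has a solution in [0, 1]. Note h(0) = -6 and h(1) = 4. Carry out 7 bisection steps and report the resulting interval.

t = 0.5 gives h = -1.75, negative; keep [0.5, 1]
t = 0.75 gives h = 0.9375, positive; keep [0.5, 0.75]
t = 0.625 gives h = -0.453125, negative; keep [0.625, 0.75]
t = 0.6875 gives h = 0.2305, positive; keep [0.625, 0.6875]
t = 0.65625 gives h = -0.1143, negative; keep [0.65625, 0.6875]
t = 0.671875 gives h = 0.0574, positive; keep [0.65625, 0.671875]
t = 0.6640625 gives h = -0.0286, negative; keep [0.6640625, 0.671875]

[0.6640625, 0.671875]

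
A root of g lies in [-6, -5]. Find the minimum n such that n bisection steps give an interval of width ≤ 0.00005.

Width after n steps is 1/2^n. Need 2^n ≥ 1/0.00005 = 20000.
2^14 = 16384 < 20000 ≤ 2^15 = 32768, so n = 15.

15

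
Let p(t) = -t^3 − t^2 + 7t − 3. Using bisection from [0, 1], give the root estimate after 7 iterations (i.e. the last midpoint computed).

0.4765625

t = 0.5 gives p = 0.125, positive; keep [0, 0.5]
t = 0.25 gives p = -1.328125, negative; keep [0.25, 0.5]
t = 0.375 gives p = -0.568359, negative; keep [0.375, 0.5]
t = 0.4375 gives p = -0.2126, negative; keep [0.4375, 0.5]
t = 0.46875 gives p = -0.0415, negative; keep [0.46875, 0.5]
t = 0.484375 gives p = 0.0424, positive; keep [0.46875, 0.484375]
t = 0.4765625 gives p = 0.0006, positive; keep [0.46875, 0.4765625]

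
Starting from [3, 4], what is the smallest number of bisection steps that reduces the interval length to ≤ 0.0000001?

24

Width after n steps is 1/2^n. Need 2^n ≥ 1/0.0000001 = 10000000.
2^23 = 8388608 < 10000000 ≤ 2^24 = 16777216, so n = 24.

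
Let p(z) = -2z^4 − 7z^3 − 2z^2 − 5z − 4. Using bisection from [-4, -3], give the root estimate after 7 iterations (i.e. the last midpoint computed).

z = -3.5 gives p = -11, negative; keep [-3.5, -3]
z = -3.25 gives p = 8.289062, positive; keep [-3.5, -3.25]
z = -3.375 gives p = -0.29541, negative; keep [-3.375, -3.25]
z = -3.3125 gives p = 4.2473, positive; keep [-3.375, -3.3125]
z = -3.34375 gives p = 2.0403, positive; keep [-3.375, -3.34375]
z = -3.359375 gives p = 0.8888, positive; keep [-3.375, -3.359375]
z = -3.3671875 gives p = 0.3008, positive; keep [-3.375, -3.3671875]

-3.3671875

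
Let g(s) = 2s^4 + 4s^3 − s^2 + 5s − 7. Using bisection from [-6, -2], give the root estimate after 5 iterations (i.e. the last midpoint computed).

g(-4) = 213 > 0, so the root lies in [-4, -2]
g(-3) = 23 > 0, so the root lies in [-3, -2]
g(-2.5) = -10.125 < 0, so the root lies in [-3, -2.5]
g(-2.75) = 2.8828 > 0, so the root lies in [-2.75, -2.5]
g(-2.625) = -4.4058 < 0, so the root lies in [-2.75, -2.625]

-2.625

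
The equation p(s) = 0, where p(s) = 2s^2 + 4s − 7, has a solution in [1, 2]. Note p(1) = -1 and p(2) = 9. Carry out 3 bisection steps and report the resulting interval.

s = 1.5 gives p = 3.5, positive; keep [1, 1.5]
s = 1.25 gives p = 1.125, positive; keep [1, 1.25]
s = 1.125 gives p = 0.03125, positive; keep [1, 1.125]

[1, 1.125]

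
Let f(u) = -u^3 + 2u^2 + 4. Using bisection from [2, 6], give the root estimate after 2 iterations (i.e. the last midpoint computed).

f(4) = -28 < 0, so the root lies in [2, 4]
f(3) = -5 < 0, so the root lies in [2, 3]

3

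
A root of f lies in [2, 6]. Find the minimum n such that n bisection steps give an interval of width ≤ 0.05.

7

Width after n steps is 4/2^n. Need 2^n ≥ 4/0.05 = 80.
2^6 = 64 < 80 ≤ 2^7 = 128, so n = 7.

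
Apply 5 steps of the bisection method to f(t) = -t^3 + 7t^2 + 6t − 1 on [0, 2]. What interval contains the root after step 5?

t = 1 gives f = 11, positive; keep [0, 1]
t = 0.5 gives f = 3.625, positive; keep [0, 0.5]
t = 0.25 gives f = 0.921875, positive; keep [0, 0.25]
t = 0.125 gives f = -0.1426, negative; keep [0.125, 0.25]
t = 0.1875 gives f = 0.3645, positive; keep [0.125, 0.1875]

[0.125, 0.1875]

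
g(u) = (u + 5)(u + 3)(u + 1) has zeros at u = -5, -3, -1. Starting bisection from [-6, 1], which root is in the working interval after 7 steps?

u = -2.5 gives g = -1.875, negative; keep [-2.5, 1]
u = -0.75 gives g = 2.390625, positive; keep [-2.5, -0.75]
u = -1.625 gives g = -2.900391, negative; keep [-1.625, -0.75]
u = -1.1875 gives g = -1.2957, negative; keep [-1.1875, -0.75]
u = -0.96875 gives g = 0.2559, positive; keep [-1.1875, -0.96875]
u = -1.078125 gives g = -0.5889, negative; keep [-1.078125, -0.96875]
u = -1.0234375 gives g = -0.1842, negative; keep [-1.0234375, -0.96875]

-1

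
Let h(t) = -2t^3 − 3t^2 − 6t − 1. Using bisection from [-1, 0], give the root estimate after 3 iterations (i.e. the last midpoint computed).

midpoint -0.5: h = 1.5 > 0 → [-0.5, 0]
midpoint -0.25: h = 0.34375 > 0 → [-0.25, 0]
midpoint -0.125: h = -0.292969 < 0 → [-0.25, -0.125]

-0.125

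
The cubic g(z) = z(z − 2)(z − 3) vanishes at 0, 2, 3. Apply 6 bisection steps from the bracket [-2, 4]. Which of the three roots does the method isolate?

z = 1 gives g = 2, positive; keep [-2, 1]
z = -0.5 gives g = -4.375, negative; keep [-0.5, 1]
z = 0.25 gives g = 1.203125, positive; keep [-0.5, 0.25]
z = -0.125 gives g = -0.8301, negative; keep [-0.125, 0.25]
z = 0.0625 gives g = 0.3557, positive; keep [-0.125, 0.0625]
z = -0.03125 gives g = -0.1924, negative; keep [-0.03125, 0.0625]

0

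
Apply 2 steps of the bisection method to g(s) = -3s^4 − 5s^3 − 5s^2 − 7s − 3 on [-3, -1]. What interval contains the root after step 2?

s = -2 gives g = -17, negative; keep [-2, -1]
s = -1.5 gives g = -2.0625, negative; keep [-1.5, -1]

[-1.5, -1]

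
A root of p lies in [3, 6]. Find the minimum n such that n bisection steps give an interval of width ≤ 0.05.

6

Width after n steps is 3/2^n. Need 2^n ≥ 3/0.05 = 60.
2^5 = 32 < 60 ≤ 2^6 = 64, so n = 6.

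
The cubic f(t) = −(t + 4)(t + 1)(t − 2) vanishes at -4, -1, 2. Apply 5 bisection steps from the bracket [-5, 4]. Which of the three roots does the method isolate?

m = -0.5, f(m) = 4.375 (+); new bracket [-0.5, 4]
m = 1.75, f(m) = 3.953125 (+); new bracket [1.75, 4]
m = 2.875, f(m) = -23.310547 (−); new bracket [1.75, 2.875]
m = 2.3125, f(m) = -6.5344 (−); new bracket [1.75, 2.3125]
m = 2.03125, f(m) = -0.5713 (−); new bracket [1.75, 2.03125]

2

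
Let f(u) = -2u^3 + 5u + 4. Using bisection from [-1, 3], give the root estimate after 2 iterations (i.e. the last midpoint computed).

u = 1 gives f = 7, positive; keep [1, 3]
u = 2 gives f = -2, negative; keep [1, 2]

2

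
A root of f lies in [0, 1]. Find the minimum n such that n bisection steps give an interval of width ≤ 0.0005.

11

Width after n steps is 1/2^n. Need 2^n ≥ 1/0.0005 = 2000.
2^10 = 1024 < 2000 ≤ 2^11 = 2048, so n = 11.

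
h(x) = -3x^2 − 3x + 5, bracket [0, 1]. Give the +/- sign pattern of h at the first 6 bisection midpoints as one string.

+++---

h(0.5) = 2.75 > 0, so the root lies in [0.5, 1]
h(0.75) = 1.0625 > 0, so the root lies in [0.75, 1]
h(0.875) = 0.078125 > 0, so the root lies in [0.875, 1]
h(0.9375) = -0.4492 < 0, so the root lies in [0.875, 0.9375]
h(0.90625) = -0.1826 < 0, so the root lies in [0.875, 0.90625]
h(0.890625) = -0.0515 < 0, so the root lies in [0.875, 0.890625]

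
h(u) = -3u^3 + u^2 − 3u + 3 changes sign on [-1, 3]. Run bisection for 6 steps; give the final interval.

u = 1 gives h = -2, negative; keep [-1, 1]
u = 0 gives h = 3, positive; keep [0, 1]
u = 0.5 gives h = 1.375, positive; keep [0.5, 1]
u = 0.75 gives h = 0.0469, positive; keep [0.75, 1]
u = 0.875 gives h = -0.8691, negative; keep [0.75, 0.875]
u = 0.8125 gives h = -0.3865, negative; keep [0.75, 0.8125]

[0.75, 0.8125]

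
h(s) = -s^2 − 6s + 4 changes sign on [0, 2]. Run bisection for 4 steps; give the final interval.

[0.5, 0.625]

m = 1, h(m) = -3 (−); new bracket [0, 1]
m = 0.5, h(m) = 0.75 (+); new bracket [0.5, 1]
m = 0.75, h(m) = -1.0625 (−); new bracket [0.5, 0.75]
m = 0.625, h(m) = -0.1406 (−); new bracket [0.5, 0.625]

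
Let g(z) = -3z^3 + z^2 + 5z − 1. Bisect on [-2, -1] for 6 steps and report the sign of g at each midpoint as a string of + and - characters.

++----

g(-1.5) = 3.875 > 0, so the root lies in [-1.5, -1]
g(-1.25) = 0.171875 > 0, so the root lies in [-1.25, -1]
g(-1.125) = -1.087891 < 0, so the root lies in [-1.25, -1.125]
g(-1.1875) = -0.5037 < 0, so the root lies in [-1.25, -1.1875]
g(-1.21875) = -0.1776 < 0, so the root lies in [-1.25, -1.21875]
g(-1.234375) = -0.0058 < 0, so the root lies in [-1.25, -1.234375]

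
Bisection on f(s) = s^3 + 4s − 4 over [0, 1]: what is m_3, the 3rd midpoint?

midpoint 0.5: f = -1.875 < 0 → [0.5, 1]
midpoint 0.75: f = -0.578125 < 0 → [0.75, 1]
midpoint 0.875: f = 0.169922 > 0 → [0.75, 0.875]

0.875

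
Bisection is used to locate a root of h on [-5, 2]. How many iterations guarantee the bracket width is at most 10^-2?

Width after n steps is 7/2^n. Need 2^n ≥ 7/10^-2 = 700.
2^9 = 512 < 700 ≤ 2^10 = 1024, so n = 10.

10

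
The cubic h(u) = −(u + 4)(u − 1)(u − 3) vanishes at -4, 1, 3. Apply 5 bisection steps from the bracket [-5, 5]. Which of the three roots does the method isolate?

u = 0 gives h = -12, negative; keep [-5, 0]
u = -2.5 gives h = -28.875, negative; keep [-5, -2.5]
u = -3.75 gives h = -8.015625, negative; keep [-5, -3.75]
u = -4.375 gives h = 14.8652, positive; keep [-4.375, -3.75]
u = -4.0625 gives h = 2.2346, positive; keep [-4.0625, -3.75]

-4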